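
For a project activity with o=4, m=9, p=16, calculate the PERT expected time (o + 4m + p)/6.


te = (o + 4m + p) / 6
= (4 + 4×9 + 16) / 6
= (4 + 36 + 16) / 6
= 56 / 6
= 9.33


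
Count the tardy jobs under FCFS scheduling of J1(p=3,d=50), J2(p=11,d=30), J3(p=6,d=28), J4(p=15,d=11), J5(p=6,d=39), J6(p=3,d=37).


Completion vs due date:
  J1: C=3, d=50 → on time
  J2: C=14, d=30 → on time
  J3: C=20, d=28 → on time
  J4: C=35, d=11 → TARDY
  J5: C=41, d=39 → TARDY
  J6: C=44, d=37 → TARDY
Tardy jobs: J4, J5, J6
Count = 3


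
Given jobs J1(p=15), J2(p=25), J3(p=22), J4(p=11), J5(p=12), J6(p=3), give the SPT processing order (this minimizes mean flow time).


SPT: sort by shortest processing time
  J6: p=3
  J4: p=11
  J5: p=12
  J1: p=15
  J3: p=22
  J2: p=25
Order: J6 → J4 → J5 → J1 → J3 → J2


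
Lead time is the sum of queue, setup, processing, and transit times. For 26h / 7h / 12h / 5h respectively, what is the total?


Lead time = queue + setup + processing + transit
= 26 + 7 + 12 + 5
= 50 hours


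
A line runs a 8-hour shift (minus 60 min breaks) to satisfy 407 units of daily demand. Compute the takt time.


Available = 8×60 - 60 = 420 min
Takt time = 420 / 407
= 1.03 min/unit


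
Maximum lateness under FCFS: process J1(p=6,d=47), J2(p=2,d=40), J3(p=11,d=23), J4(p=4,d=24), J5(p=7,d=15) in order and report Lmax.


Lateness per job (L = C - d):
  J1: C=6, d=47, L=-41
  J2: C=8, d=40, L=-32
  J3: C=19, d=23, L=-4
  J4: C=23, d=24, L=-1
  J5: C=30, d=15, L=15
Lmax = max(-41, -32, -4, -1, 15)
= 15


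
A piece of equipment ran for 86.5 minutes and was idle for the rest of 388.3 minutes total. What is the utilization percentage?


Utilization = busy / total × 100
= 86.5 / 388.3 × 100
= 22.3%


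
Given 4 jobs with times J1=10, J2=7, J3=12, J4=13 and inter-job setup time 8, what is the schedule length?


Makespan = Σ processing + (n-1) × setup
= (10 + 7 + 12 + 13) + (4-1)×8
= 42 + 24
= 66 time units


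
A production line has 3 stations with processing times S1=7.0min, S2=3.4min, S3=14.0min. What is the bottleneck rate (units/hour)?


Bottleneck = longest station time
Station times: [7.0, 3.4, 14.0]
Max = 14.0 min
Rate = 60 / 14.0
= 4.29 units/hour (bottleneck: 14.0min)


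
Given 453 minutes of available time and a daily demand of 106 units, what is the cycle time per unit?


Cycle time = available time / demand
= 453 / 106
= 4.27 min/unit


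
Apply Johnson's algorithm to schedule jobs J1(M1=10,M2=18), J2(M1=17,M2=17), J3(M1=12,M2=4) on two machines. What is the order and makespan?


Johnson's rule:
Group 1 (M1≤M2, sort by M1): ['J1', 'J2']
Group 2 (M1>M2, sort desc M2): ['J3']
Sequence: J1 → J2 → J3
Makespan calculation:
  J1: M1 done=10, M2 done=28
  J2: M1 done=27, M2 done=45
  J3: M1 done=39, M2 done=49
= Sequence: J1 → J2 → J3, Makespan: 49


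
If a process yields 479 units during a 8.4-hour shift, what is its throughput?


Throughput = units / time
= 479 / 8.4
= 57.0 units/hour


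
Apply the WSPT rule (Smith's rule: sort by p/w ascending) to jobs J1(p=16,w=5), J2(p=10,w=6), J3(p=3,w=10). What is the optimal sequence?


WSPT (Smith's rule): sort by p/w ascending
  J3: p/w = 3/10 = 0.300
  J2: p/w = 10/6 = 1.667
  J1: p/w = 16/5 = 3.200
Order: J3 → J2 → J1


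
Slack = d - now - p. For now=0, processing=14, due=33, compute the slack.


Slack = due - current_time - processing
= 33 - 0 - 14
= 19


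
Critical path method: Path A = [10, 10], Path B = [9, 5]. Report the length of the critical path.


Path A: 10 + 10 = 20
Path B: 9 + 5 = 14
Critical path = longest = max(20, 14)
= 20 (Path A)


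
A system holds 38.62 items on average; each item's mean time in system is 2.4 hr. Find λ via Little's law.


Little's law: L = λW → λ = L / W
= 38.62 / 2.4
= 16.09 per hour


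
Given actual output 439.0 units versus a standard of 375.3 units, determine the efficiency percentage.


Efficiency = (actual / standard) × 100
= (439.0 / 375.3) × 100
= 117.0%


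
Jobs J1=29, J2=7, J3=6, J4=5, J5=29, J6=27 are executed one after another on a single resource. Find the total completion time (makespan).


Sequential makespan: sum all processing times
= 29 + 7 + 6 + 5 + 29 + 27
= 103 time units


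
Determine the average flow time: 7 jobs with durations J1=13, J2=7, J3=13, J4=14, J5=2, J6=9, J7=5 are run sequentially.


Completion times:
  J1: completes at 13
  J2: completes at 20
  J3: completes at 33
  J4: completes at 47
  J5: completes at 49
  J6: completes at 58
  J7: completes at 63
Sum = 283
Average = 283/7
= 40.43


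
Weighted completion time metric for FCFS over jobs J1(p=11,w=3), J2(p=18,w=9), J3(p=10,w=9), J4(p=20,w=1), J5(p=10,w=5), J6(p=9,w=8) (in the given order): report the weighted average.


Completion times:
  J1: C=11, w×C=3×11=33
  J2: C=29, w×C=9×29=261
  J3: C=39, w×C=9×39=351
  J4: C=59, w×C=1×59=59
  J5: C=69, w×C=5×69=345
  J6: C=78, w×C=8×78=624
Sum w×C = 1673
Sum w = 35
Weighted avg = 1673/35
= 47.80


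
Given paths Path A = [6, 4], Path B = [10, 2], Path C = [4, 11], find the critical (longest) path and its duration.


Path A: 6 + 4 = 10
Path B: 10 + 2 = 12
Path C: 4 + 11 = 15
Critical path = longest = max(10, 12, 15)
= 15 (Path C)


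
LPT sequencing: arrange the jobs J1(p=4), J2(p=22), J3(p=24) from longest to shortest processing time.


LPT: sort by longest processing time first
  J3: p=24
  J2: p=22
  J1: p=4
Order: J3 → J2 → J1


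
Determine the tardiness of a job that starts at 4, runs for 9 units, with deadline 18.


Completion = start + processing = 4 + 9 = 13
Tardiness = max(0, C - d) = max(0, 13 - 18)
= max(0, -5)
= 0


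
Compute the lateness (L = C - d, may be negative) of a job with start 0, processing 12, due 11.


Completion = 0 + 12 = 12
Lateness = C - d = 12 - 11
= 1


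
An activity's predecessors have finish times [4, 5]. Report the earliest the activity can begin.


ES = max of all predecessor completion times
Predecessors: [4, 5]
ES = max(4, 5)
= 5


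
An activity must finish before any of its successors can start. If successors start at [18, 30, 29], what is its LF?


LF = min of all successor start times
Successors start at: [18, 30, 29]
LF = min(18, 30, 29)
= 18


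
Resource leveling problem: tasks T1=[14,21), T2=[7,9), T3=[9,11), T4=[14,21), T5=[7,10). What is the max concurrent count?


Check each time point for overlaps:
  t=7: 2 tasks active (T2, T5)
Max concurrent = 2


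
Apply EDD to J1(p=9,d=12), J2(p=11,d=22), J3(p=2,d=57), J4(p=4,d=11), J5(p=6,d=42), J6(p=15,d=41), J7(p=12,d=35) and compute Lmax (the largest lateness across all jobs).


EDD order: J4 → J1 → J2 → J7 → J6 → J5 → J3
Completion and lateness:
  J4: C=4, d=11, L=4-11=-7
  J1: C=13, d=12, L=13-12=1
  J2: C=24, d=22, L=24-22=2
  J7: C=36, d=35, L=36-35=1
  J6: C=51, d=41, L=51-41=10
  J5: C=57, d=42, L=57-42=15
  J3: C=59, d=57, L=59-57=2
Lmax = max(-7, 1, 2, 1, 10, 15, 2)
= 15


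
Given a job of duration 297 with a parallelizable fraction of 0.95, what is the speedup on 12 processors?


Amdahl's law: T_p = T × ((1-p) + p/N)
= 297 × ((1-0.95) + 0.95/12)
= 297 × (0.05 + 0.0792)
= 297 × 0.1292
= 38.36
Speedup = 297/38.36
= 7.74×


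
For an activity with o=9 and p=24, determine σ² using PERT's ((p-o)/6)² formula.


σ² = ((p - o) / 6)² = (p - o)² / 36
= (24 - 9)² / 36
= 15² / 36
= 225 / 36
= 6.2500


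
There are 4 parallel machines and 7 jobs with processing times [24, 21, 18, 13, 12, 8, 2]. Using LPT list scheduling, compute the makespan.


Jobs (LPT sorted): [24, 21, 18, 13, 12, 8, 2]
Machines: 4
  J=24 → Machine 1 (load: 0+24=24)
  J=21 → Machine 2 (load: 0+21=21)
  J=18 → Machine 3 (load: 0+18=18)
  J=13 → Machine 4 (load: 0+13=13)
  J=12 → Machine 4 (load: 13+12=25)
  J=8 → Machine 3 (load: 18+8=26)
  J=2 → Machine 2 (load: 21+2=23)
Machine loads: [24, 23, 26, 25]
Makespan = max = 26 time units


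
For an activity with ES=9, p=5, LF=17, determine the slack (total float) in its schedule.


EF = ES + duration = 9 + 5 = 14
LS = LF - duration = 17 - 5 = 12
Total Float = LF - EF = 17 - 14
(or LS - ES = 12 - 9)
= 3


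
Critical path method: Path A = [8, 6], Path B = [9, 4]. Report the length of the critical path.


Path A: 8 + 6 = 14
Path B: 9 + 4 = 13
Critical path = longest = max(14, 13)
= 14 (Path A)


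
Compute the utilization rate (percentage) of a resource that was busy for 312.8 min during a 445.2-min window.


Utilization = busy / total × 100
= 312.8 / 445.2 × 100
= 70.3%


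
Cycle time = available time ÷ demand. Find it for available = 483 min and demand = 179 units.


Cycle time = available time / demand
= 483 / 179
= 2.70 min/unit


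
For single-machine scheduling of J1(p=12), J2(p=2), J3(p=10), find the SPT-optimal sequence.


SPT: sort by shortest processing time
  J2: p=2
  J3: p=10
  J1: p=12
Order: J2 → J3 → J1


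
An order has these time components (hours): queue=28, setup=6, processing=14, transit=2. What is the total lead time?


Lead time = queue + setup + processing + transit
= 28 + 6 + 14 + 2
= 50 hours


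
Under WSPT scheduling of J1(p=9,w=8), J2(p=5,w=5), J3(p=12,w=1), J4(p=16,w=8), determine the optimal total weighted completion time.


WSPT order (by p/w): J2 → J1 → J4 → J3
  J2: C=5, w·C=5×5=25
  J1: C=14, w·C=8×14=112
  J4: C=30, w·C=8×30=240
  J3: C=42, w·C=1×42=42
Σ w·C = 419
= 419


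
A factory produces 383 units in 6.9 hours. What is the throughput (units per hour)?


Throughput = units / time
= 383 / 6.9
= 55.5 units/hour


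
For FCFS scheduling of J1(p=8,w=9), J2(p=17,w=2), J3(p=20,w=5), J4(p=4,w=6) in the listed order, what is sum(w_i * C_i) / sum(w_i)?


Completion times:
  J1: C=8, w×C=9×8=72
  J2: C=25, w×C=2×25=50
  J3: C=45, w×C=5×45=225
  J4: C=49, w×C=6×49=294
Sum w×C = 641
Sum w = 22
Weighted avg = 641/22
= 29.14


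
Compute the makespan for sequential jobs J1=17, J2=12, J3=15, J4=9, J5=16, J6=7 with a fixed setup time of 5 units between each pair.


Makespan = Σ processing + (n-1) × setup
= (17 + 12 + 15 + 9 + 16 + 7) + (6-1)×5
= 76 + 25
= 101 time units


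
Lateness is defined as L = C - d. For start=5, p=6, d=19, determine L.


Completion = 5 + 6 = 11
Lateness = C - d = 11 - 19
= -8


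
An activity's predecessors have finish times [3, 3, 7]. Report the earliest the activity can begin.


ES = max of all predecessor completion times
Predecessors: [3, 3, 7]
ES = max(3, 3, 7)
= 7


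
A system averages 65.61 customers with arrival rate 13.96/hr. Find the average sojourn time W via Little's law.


Little's law: L = λW → W = L / λ
= 65.61 / 13.96
= 4.70 hours


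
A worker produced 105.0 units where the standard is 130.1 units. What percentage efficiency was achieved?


Efficiency = (actual / standard) × 100
= (105.0 / 130.1) × 100
= 80.7%


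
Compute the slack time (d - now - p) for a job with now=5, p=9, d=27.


Slack = due - current_time - processing
= 27 - 5 - 9
= 13


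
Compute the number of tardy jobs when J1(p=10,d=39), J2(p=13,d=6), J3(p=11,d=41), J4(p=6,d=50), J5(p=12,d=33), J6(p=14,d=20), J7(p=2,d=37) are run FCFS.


Completion vs due date:
  J1: C=10, d=39 → on time
  J2: C=23, d=6 → TARDY
  J3: C=34, d=41 → on time
  J4: C=40, d=50 → on time
  J5: C=52, d=33 → TARDY
  J6: C=66, d=20 → TARDY
  J7: C=68, d=37 → TARDY
Tardy jobs: J2, J5, J6, J7
Count = 4


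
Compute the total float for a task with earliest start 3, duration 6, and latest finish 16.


EF = ES + duration = 3 + 6 = 9
LS = LF - duration = 16 - 6 = 10
Total Float = LF - EF = 16 - 9
(or LS - ES = 10 - 3)
= 7


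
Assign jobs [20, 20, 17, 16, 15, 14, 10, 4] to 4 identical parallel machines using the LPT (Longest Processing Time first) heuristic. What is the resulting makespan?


Jobs (LPT sorted): [20, 20, 17, 16, 15, 14, 10, 4]
Machines: 4
  J=20 → Machine 1 (load: 0+20=20)
  J=20 → Machine 2 (load: 0+20=20)
  J=17 → Machine 3 (load: 0+17=17)
  J=16 → Machine 4 (load: 0+16=16)
  J=15 → Machine 4 (load: 16+15=31)
  J=14 → Machine 3 (load: 17+14=31)
  J=10 → Machine 1 (load: 20+10=30)
  J=4 → Machine 2 (load: 20+4=24)
Machine loads: [30, 24, 31, 31]
Makespan = max = 31 time units


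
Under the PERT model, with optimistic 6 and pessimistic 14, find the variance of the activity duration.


σ² = ((p - o) / 6)² = (p - o)² / 36
= (14 - 6)² / 36
= 8² / 36
= 64 / 36
= 1.7778


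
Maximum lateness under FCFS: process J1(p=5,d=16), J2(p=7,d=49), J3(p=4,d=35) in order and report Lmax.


Lateness per job (L = C - d):
  J1: C=5, d=16, L=-11
  J2: C=12, d=49, L=-37
  J3: C=16, d=35, L=-19
Lmax = max(-11, -37, -19)
= -11


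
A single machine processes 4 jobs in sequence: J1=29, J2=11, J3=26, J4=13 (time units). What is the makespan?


Sequential makespan: sum all processing times
= 29 + 11 + 26 + 13
= 79 time units


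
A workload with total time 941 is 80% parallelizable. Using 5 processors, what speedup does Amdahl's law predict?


Amdahl's law: T_p = T × ((1-p) + p/N)
= 941 × ((1-0.8) + 0.8/5)
= 941 × (0.20 + 0.1600)
= 941 × 0.3600
= 338.76
Speedup = 941/338.76
= 2.78×


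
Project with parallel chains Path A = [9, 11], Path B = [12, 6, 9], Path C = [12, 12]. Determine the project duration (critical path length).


Path A: 9 + 11 = 20
Path B: 12 + 6 + 9 = 27
Path C: 12 + 12 = 24
Critical path = longest = max(20, 27, 24)
= 27 (Path B)


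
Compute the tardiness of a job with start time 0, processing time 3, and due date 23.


Completion = start + processing = 0 + 3 = 3
Tardiness = max(0, C - d) = max(0, 3 - 23)
= max(0, -20)
= 0


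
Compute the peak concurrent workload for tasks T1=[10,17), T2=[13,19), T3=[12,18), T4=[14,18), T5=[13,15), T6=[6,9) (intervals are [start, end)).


Check each time point for overlaps:
  t=14: 5 tasks active (T1, T2, T3, T4, T5)
Max concurrent = 5


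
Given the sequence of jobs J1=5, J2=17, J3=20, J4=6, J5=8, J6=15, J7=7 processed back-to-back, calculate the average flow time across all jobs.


Completion times:
  J1: completes at 5
  J2: completes at 22
  J3: completes at 42
  J4: completes at 48
  J5: completes at 56
  J6: completes at 71
  J7: completes at 78
Sum = 322
Average = 322/7
= 46.00


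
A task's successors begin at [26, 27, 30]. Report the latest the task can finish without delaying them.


LF = min of all successor start times
Successors start at: [26, 27, 30]
LF = min(26, 27, 30)
= 26


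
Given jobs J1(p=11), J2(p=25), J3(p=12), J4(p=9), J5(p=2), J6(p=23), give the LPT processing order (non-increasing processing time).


LPT: sort by longest processing time first
  J2: p=25
  J6: p=23
  J3: p=12
  J1: p=11
  J4: p=9
  J5: p=2
Order: J2 → J6 → J3 → J1 → J4 → J5


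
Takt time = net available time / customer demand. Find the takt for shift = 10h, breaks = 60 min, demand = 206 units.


Available = 10×60 - 60 = 540 min
Takt time = 540 / 206
= 2.62 min/unit


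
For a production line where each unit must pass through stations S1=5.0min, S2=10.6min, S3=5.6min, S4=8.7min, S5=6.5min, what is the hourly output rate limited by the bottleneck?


Bottleneck = longest station time
Station times: [5.0, 10.6, 5.6, 8.7, 6.5]
Max = 10.6 min
Rate = 60 / 10.6
= 5.66 units/hour (bottleneck: 10.6min)


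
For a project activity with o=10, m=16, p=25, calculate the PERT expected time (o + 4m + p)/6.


te = (o + 4m + p) / 6
= (10 + 4×16 + 25) / 6
= (10 + 64 + 25) / 6
= 99 / 6
= 16.50


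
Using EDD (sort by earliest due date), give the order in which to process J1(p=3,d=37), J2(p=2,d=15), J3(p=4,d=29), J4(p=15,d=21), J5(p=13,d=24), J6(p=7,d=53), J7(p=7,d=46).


EDD: sort by earliest due date
  J2: d=15, p=2
  J4: d=21, p=15
  J5: d=24, p=13
  J3: d=29, p=4
  J1: d=37, p=3
  J7: d=46, p=7
  J6: d=53, p=7
Order: J2 → J4 → J5 → J3 → J1 → J7 → J6


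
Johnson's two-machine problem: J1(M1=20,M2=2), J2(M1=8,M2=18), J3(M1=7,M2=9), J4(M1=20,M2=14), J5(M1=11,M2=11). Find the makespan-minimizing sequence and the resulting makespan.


Johnson's rule:
Group 1 (M1≤M2, sort by M1): ['J3', 'J2', 'J5']
Group 2 (M1>M2, sort desc M2): ['J4', 'J1']
Sequence: J3 → J2 → J5 → J4 → J1
Makespan calculation:
  J3: M1 done=7, M2 done=16
  J2: M1 done=15, M2 done=34
  J5: M1 done=26, M2 done=45
  J4: M1 done=46, M2 done=60
  J1: M1 done=66, M2 done=68
= Sequence: J3 → J2 → J5 → J4 → J1, Makespan: 68


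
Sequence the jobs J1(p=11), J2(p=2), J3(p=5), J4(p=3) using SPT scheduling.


SPT: sort by shortest processing time
  J2: p=2
  J4: p=3
  J3: p=5
  J1: p=11
Order: J2 → J4 → J3 → J1


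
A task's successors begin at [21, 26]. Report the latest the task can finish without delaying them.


LF = min of all successor start times
Successors start at: [21, 26]
LF = min(21, 26)
= 21


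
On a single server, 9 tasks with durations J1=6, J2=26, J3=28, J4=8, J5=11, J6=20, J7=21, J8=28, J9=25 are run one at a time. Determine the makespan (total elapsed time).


Sequential makespan: sum all processing times
= 6 + 26 + 28 + 8 + 11 + 20 + 21 + 28 + 25
= 173 time units


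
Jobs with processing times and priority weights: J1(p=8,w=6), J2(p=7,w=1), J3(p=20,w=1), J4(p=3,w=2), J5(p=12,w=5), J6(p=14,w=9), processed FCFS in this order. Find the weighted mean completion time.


Completion times:
  J1: C=8, w×C=6×8=48
  J2: C=15, w×C=1×15=15
  J3: C=35, w×C=1×35=35
  J4: C=38, w×C=2×38=76
  J5: C=50, w×C=5×50=250
  J6: C=64, w×C=9×64=576
Sum w×C = 1000
Sum w = 24
Weighted avg = 1000/24
= 41.67


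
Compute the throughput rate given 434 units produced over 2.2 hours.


Throughput = units / time
= 434 / 2.2
= 197.3 units/hour


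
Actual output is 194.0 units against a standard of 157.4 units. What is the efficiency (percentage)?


Efficiency = (actual / standard) × 100
= (194.0 / 157.4) × 100
= 123.3%


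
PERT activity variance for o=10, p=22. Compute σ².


σ² = ((p - o) / 6)² = (p - o)² / 36
= (22 - 10)² / 36
= 12² / 36
= 144 / 36
= 4.0000


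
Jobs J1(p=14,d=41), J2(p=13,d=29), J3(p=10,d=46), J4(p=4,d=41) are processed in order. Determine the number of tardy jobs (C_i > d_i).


Completion vs due date:
  J1: C=14, d=41 → on time
  J2: C=27, d=29 → on time
  J3: C=37, d=46 → on time
  J4: C=41, d=41 → on time
Tardy jobs: none
Count = 0


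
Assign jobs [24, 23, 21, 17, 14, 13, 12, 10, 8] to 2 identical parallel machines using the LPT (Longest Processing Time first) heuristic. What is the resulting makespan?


Jobs (LPT sorted): [24, 23, 21, 17, 14, 13, 12, 10, 8]
Machines: 2
  J=24 → Machine 1 (load: 0+24=24)
  J=23 → Machine 2 (load: 0+23=23)
  J=21 → Machine 2 (load: 23+21=44)
  J=17 → Machine 1 (load: 24+17=41)
  J=14 → Machine 1 (load: 41+14=55)
  J=13 → Machine 2 (load: 44+13=57)
  J=12 → Machine 1 (load: 55+12=67)
  J=10 → Machine 2 (load: 57+10=67)
  J=8 → Machine 1 (load: 67+8=75)
Machine loads: [75, 67]
Makespan = max = 75 time units


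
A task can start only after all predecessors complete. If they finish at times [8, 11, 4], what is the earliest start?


ES = max of all predecessor completion times
Predecessors: [8, 11, 4]
ES = max(8, 11, 4)
= 11


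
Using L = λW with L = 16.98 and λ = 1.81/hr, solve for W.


Little's law: L = λW → W = L / λ
= 16.98 / 1.81
= 9.38 hours


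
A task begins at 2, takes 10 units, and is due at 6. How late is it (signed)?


Completion = 2 + 10 = 12
Lateness = C - d = 12 - 6
= 6


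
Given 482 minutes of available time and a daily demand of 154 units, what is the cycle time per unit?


Cycle time = available time / demand
= 482 / 154
= 3.13 min/unit


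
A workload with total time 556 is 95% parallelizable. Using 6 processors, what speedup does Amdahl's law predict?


Amdahl's law: T_p = T × ((1-p) + p/N)
= 556 × ((1-0.95) + 0.95/6)
= 556 × (0.05 + 0.1583)
= 556 × 0.2083
= 115.83
Speedup = 556/115.83
= 4.80×


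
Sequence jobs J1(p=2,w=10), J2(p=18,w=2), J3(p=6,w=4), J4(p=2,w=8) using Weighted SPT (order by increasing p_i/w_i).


WSPT (Smith's rule): sort by p/w ascending
  J1: p/w = 2/10 = 0.200
  J4: p/w = 2/8 = 0.250
  J3: p/w = 6/4 = 1.500
  J2: p/w = 18/2 = 9.000
Order: J1 → J4 → J3 → J2


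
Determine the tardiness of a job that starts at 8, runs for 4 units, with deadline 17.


Completion = start + processing = 8 + 4 = 12
Tardiness = max(0, C - d) = max(0, 12 - 17)
= max(0, -5)
= 0


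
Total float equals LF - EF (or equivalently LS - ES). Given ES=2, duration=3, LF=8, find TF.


EF = ES + duration = 2 + 3 = 5
LS = LF - duration = 8 - 3 = 5
Total Float = LF - EF = 8 - 5
(or LS - ES = 5 - 2)
= 3


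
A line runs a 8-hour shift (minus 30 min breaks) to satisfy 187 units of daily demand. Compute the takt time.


Available = 8×60 - 30 = 450 min
Takt time = 450 / 187
= 2.41 min/unit


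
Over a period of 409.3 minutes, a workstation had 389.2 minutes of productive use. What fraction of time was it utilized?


Utilization = busy / total × 100
= 389.2 / 409.3 × 100
= 95.1%


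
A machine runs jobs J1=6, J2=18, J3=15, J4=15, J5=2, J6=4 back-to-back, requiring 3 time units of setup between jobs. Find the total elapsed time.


Makespan = Σ processing + (n-1) × setup
= (6 + 18 + 15 + 15 + 2 + 4) + (6-1)×3
= 60 + 15
= 75 time units


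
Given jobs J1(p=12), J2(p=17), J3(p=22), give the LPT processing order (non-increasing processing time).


LPT: sort by longest processing time first
  J3: p=22
  J2: p=17
  J1: p=12
Order: J3 → J2 → J1


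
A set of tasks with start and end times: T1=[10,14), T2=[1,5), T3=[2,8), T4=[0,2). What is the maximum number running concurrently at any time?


Check each time point for overlaps:
  t=1: 2 tasks active (T2, T4)
Max concurrent = 2


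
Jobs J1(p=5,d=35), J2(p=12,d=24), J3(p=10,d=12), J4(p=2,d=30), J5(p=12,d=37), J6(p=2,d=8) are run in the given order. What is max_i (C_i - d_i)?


Lateness per job (L = C - d):
  J1: C=5, d=35, L=-30
  J2: C=17, d=24, L=-7
  J3: C=27, d=12, L=15
  J4: C=29, d=30, L=-1
  J5: C=41, d=37, L=4
  J6: C=43, d=8, L=35
Lmax = max(-30, -7, 15, -1, 4, 35)
= 35


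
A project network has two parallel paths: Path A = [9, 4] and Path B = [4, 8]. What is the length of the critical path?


Path A: 9 + 4 = 13
Path B: 4 + 8 = 12
Critical path = longest = max(13, 12)
= 13 (Path A)


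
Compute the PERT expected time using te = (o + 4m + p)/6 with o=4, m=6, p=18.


te = (o + 4m + p) / 6
= (4 + 4×6 + 18) / 6
= (4 + 24 + 18) / 6
= 46 / 6
= 7.67


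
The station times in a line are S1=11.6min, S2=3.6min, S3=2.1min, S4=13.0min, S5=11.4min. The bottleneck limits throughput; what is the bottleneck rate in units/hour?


Bottleneck = longest station time
Station times: [11.6, 3.6, 2.1, 13.0, 11.4]
Max = 13.0 min
Rate = 60 / 13.0
= 4.62 units/hour (bottleneck: 13.0min)


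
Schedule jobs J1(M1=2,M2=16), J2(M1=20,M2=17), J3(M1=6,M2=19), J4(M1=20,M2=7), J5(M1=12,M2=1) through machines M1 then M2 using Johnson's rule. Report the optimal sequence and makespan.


Johnson's rule:
Group 1 (M1≤M2, sort by M1): ['J1', 'J3']
Group 2 (M1>M2, sort desc M2): ['J2', 'J4', 'J5']
Sequence: J1 → J3 → J2 → J4 → J5
Makespan calculation:
  J1: M1 done=2, M2 done=18
  J3: M1 done=8, M2 done=37
  J2: M1 done=28, M2 done=54
  J4: M1 done=48, M2 done=61
  J5: M1 done=60, M2 done=62
= Sequence: J1 → J3 → J2 → J4 → J5, Makespan: 62


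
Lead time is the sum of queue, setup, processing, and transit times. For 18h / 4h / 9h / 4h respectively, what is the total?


Lead time = queue + setup + processing + transit
= 18 + 4 + 9 + 4
= 35 hours


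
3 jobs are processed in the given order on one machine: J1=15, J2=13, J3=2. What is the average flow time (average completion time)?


Completion times:
  J1: completes at 15
  J2: completes at 28
  J3: completes at 30
Sum = 73
Average = 73/3
= 24.33


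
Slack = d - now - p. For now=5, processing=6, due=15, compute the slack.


Slack = due - current_time - processing
= 15 - 5 - 6
= 4


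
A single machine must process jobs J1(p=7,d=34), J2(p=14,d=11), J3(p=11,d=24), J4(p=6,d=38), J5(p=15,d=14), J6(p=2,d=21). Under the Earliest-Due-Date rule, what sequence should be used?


EDD: sort by earliest due date
  J2: d=11, p=14
  J5: d=14, p=15
  J6: d=21, p=2
  J3: d=24, p=11
  J1: d=34, p=7
  J4: d=38, p=6
Order: J2 → J5 → J6 → J3 → J1 → J4


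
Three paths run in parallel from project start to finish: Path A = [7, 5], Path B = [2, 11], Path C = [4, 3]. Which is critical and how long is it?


Path A: 7 + 5 = 12
Path B: 2 + 11 = 13
Path C: 4 + 3 = 7
Critical path = longest = max(12, 13, 7)
= 13 (Path B)


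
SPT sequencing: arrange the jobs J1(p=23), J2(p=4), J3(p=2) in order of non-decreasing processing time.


SPT: sort by shortest processing time
  J3: p=2
  J2: p=4
  J1: p=23
Order: J3 → J2 → J1


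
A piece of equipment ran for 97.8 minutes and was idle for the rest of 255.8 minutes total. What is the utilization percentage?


Utilization = busy / total × 100
= 97.8 / 255.8 × 100
= 38.2%


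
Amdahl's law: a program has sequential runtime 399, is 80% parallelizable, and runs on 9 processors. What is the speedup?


Amdahl's law: T_p = T × ((1-p) + p/N)
= 399 × ((1-0.8) + 0.8/9)
= 399 × (0.20 + 0.0889)
= 399 × 0.2889
= 115.27
Speedup = 399/115.27
= 3.46×


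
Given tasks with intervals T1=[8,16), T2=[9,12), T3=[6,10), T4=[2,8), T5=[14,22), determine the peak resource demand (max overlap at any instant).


Check each time point for overlaps:
  t=9: 3 tasks active (T1, T2, T3)
Max concurrent = 3


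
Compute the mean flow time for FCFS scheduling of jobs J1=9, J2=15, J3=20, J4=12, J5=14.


Completion times:
  J1: completes at 9
  J2: completes at 24
  J3: completes at 44
  J4: completes at 56
  J5: completes at 70
Sum = 203
Average = 203/5
= 40.60


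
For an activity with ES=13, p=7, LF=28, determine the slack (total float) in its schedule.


EF = ES + duration = 13 + 7 = 20
LS = LF - duration = 28 - 7 = 21
Total Float = LF - EF = 28 - 20
(or LS - ES = 21 - 13)
= 8


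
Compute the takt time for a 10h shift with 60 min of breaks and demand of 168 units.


Available = 10×60 - 60 = 540 min
Takt time = 540 / 168
= 3.21 min/unit


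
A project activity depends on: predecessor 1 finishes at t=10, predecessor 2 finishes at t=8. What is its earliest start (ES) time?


ES = max of all predecessor completion times
Predecessors: [10, 8]
ES = max(10, 8)
= 10


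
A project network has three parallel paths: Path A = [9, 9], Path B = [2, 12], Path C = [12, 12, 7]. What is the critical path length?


Path A: 9 + 9 = 18
Path B: 2 + 12 = 14
Path C: 12 + 12 + 7 = 31
Critical path = longest = max(18, 14, 31)
= 31 (Path C)


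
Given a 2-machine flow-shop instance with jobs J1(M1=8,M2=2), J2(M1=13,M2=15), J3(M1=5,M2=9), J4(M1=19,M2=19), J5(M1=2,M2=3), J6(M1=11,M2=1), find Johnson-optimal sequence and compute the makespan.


Johnson's rule:
Group 1 (M1≤M2, sort by M1): ['J5', 'J3', 'J2', 'J4']
Group 2 (M1>M2, sort desc M2): ['J1', 'J6']
Sequence: J5 → J3 → J2 → J4 → J1 → J6
Makespan calculation:
  J5: M1 done=2, M2 done=5
  J3: M1 done=7, M2 done=16
  J2: M1 done=20, M2 done=35
  J4: M1 done=39, M2 done=58
  J1: M1 done=47, M2 done=60
  J6: M1 done=58, M2 done=61
= Sequence: J5 → J3 → J2 → J4 → J1 → J6, Makespan: 61


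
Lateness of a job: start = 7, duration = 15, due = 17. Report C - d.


Completion = 7 + 15 = 22
Lateness = C - d = 22 - 17
= 5


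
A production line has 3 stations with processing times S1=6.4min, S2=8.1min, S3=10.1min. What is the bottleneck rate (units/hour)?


Bottleneck = longest station time
Station times: [6.4, 8.1, 10.1]
Max = 10.1 min
Rate = 60 / 10.1
= 5.94 units/hour (bottleneck: 10.1min)


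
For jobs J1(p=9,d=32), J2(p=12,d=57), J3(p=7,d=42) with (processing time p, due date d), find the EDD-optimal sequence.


EDD: sort by earliest due date
  J1: d=32, p=9
  J3: d=42, p=7
  J2: d=57, p=12
Order: J1 → J3 → J2


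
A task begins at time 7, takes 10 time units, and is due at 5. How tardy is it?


Completion = start + processing = 7 + 10 = 17
Tardiness = max(0, C - d) = max(0, 17 - 5)
= max(0, 12)
= 12


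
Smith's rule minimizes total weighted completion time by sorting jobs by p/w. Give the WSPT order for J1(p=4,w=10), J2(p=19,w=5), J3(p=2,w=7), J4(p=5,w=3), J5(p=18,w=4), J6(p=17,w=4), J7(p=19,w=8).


WSPT (Smith's rule): sort by p/w ascending
  J3: p/w = 2/7 = 0.286
  J1: p/w = 4/10 = 0.400
  J4: p/w = 5/3 = 1.667
  J7: p/w = 19/8 = 2.375
  J2: p/w = 19/5 = 3.800
  J6: p/w = 17/4 = 4.250
  J5: p/w = 18/4 = 4.500
Order: J3 → J1 → J4 → J7 → J2 → J6 → J5


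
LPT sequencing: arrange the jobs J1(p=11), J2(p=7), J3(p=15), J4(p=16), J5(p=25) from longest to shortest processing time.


LPT: sort by longest processing time first
  J5: p=25
  J4: p=16
  J3: p=15
  J1: p=11
  J2: p=7
Order: J5 → J4 → J3 → J1 → J2


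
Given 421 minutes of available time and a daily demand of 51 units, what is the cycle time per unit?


Cycle time = available time / demand
= 421 / 51
= 8.25 min/unit


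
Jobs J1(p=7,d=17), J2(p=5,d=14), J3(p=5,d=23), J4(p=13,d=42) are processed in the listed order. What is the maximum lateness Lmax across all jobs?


Lateness per job (L = C - d):
  J1: C=7, d=17, L=-10
  J2: C=12, d=14, L=-2
  J3: C=17, d=23, L=-6
  J4: C=30, d=42, L=-12
Lmax = max(-10, -2, -6, -12)
= -2


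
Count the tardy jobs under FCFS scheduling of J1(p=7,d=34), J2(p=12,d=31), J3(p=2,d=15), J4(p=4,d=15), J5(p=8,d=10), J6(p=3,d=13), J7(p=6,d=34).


Completion vs due date:
  J1: C=7, d=34 → on time
  J2: C=19, d=31 → on time
  J3: C=21, d=15 → TARDY
  J4: C=25, d=15 → TARDY
  J5: C=33, d=10 → TARDY
  J6: C=36, d=13 → TARDY
  J7: C=42, d=34 → TARDY
Tardy jobs: J3, J4, J5, J6, J7
Count = 5


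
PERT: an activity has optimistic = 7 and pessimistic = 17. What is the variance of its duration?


σ² = ((p - o) / 6)² = (p - o)² / 36
= (17 - 7)² / 36
= 10² / 36
= 100 / 36
= 2.7778


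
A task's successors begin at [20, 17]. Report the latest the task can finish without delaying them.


LF = min of all successor start times
Successors start at: [20, 17]
LF = min(20, 17)
= 17


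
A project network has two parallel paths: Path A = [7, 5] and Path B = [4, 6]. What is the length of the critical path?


Path A: 7 + 5 = 12
Path B: 4 + 6 = 10
Critical path = longest = max(12, 10)
= 12 (Path A)


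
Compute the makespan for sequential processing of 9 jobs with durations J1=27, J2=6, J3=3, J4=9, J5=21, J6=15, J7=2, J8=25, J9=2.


Sequential makespan: sum all processing times
= 27 + 6 + 3 + 9 + 21 + 15 + 2 + 25 + 2
= 110 time units


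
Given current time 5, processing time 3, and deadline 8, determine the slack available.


Slack = due - current_time - processing
= 8 - 5 - 3
= 0


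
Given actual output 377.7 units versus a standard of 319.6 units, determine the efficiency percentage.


Efficiency = (actual / standard) × 100
= (377.7 / 319.6) × 100
= 118.2%


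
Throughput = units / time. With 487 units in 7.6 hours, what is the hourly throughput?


Throughput = units / time
= 487 / 7.6
= 64.1 units/hour


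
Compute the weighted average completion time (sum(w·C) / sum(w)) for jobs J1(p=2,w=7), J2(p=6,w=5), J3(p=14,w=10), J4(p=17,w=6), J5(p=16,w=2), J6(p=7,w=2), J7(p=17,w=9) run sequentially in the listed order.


Completion times:
  J1: C=2, w×C=7×2=14
  J2: C=8, w×C=5×8=40
  J3: C=22, w×C=10×22=220
  J4: C=39, w×C=6×39=234
  J5: C=55, w×C=2×55=110
  J6: C=62, w×C=2×62=124
  J7: C=79, w×C=9×79=711
Sum w×C = 1453
Sum w = 41
Weighted avg = 1453/41
= 35.44


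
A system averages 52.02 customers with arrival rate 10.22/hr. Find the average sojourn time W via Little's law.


Little's law: L = λW → W = L / λ
= 52.02 / 10.22
= 5.09 hours


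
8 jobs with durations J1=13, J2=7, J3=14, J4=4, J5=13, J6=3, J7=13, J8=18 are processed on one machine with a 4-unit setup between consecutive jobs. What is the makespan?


Makespan = Σ processing + (n-1) × setup
= (13 + 7 + 14 + 4 + 13 + 3 + 13 + 18) + (8-1)×4
= 85 + 28
= 113 time units


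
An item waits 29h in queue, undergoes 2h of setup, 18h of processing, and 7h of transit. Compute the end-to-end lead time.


Lead time = queue + setup + processing + transit
= 29 + 2 + 18 + 7
= 56 hours


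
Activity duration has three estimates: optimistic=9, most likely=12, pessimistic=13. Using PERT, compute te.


te = (o + 4m + p) / 6
= (9 + 4×12 + 13) / 6
= (9 + 48 + 13) / 6
= 70 / 6
= 11.67


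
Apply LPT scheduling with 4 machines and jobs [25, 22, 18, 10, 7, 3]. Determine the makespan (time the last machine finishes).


Jobs (LPT sorted): [25, 22, 18, 10, 7, 3]
Machines: 4
  J=25 → Machine 1 (load: 0+25=25)
  J=22 → Machine 2 (load: 0+22=22)
  J=18 → Machine 3 (load: 0+18=18)
  J=10 → Machine 4 (load: 0+10=10)
  J=7 → Machine 4 (load: 10+7=17)
  J=3 → Machine 4 (load: 17+3=20)
Machine loads: [25, 22, 18, 20]
Makespan = max = 25 time units


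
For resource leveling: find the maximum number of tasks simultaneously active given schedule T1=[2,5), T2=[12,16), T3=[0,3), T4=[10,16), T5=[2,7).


Check each time point for overlaps:
  t=2: 3 tasks active (T1, T3, T5)
Max concurrent = 3


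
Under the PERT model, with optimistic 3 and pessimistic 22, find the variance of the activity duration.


σ² = ((p - o) / 6)² = (p - o)² / 36
= (22 - 3)² / 36
= 19² / 36
= 361 / 36
= 10.0278


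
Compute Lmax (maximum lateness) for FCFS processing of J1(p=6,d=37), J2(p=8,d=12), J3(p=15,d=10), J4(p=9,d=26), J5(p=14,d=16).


Lateness per job (L = C - d):
  J1: C=6, d=37, L=-31
  J2: C=14, d=12, L=2
  J3: C=29, d=10, L=19
  J4: C=38, d=26, L=12
  J5: C=52, d=16, L=36
Lmax = max(-31, 2, 19, 12, 36)
= 36


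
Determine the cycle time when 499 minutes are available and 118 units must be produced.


Cycle time = available time / demand
= 499 / 118
= 4.23 min/unit


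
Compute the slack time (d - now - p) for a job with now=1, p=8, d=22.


Slack = due - current_time - processing
= 22 - 1 - 8
= 13


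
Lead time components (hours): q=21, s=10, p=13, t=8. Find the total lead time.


Lead time = queue + setup + processing + transit
= 21 + 10 + 13 + 8
= 52 hours


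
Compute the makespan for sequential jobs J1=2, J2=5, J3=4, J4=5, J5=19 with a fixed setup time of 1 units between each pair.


Makespan = Σ processing + (n-1) × setup
= (2 + 5 + 4 + 5 + 19) + (5-1)×1
= 35 + 4
= 39 time units


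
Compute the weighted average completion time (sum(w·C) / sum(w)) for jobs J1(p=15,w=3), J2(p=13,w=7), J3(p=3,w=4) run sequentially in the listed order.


Completion times:
  J1: C=15, w×C=3×15=45
  J2: C=28, w×C=7×28=196
  J3: C=31, w×C=4×31=124
Sum w×C = 365
Sum w = 14
Weighted avg = 365/14
= 26.07


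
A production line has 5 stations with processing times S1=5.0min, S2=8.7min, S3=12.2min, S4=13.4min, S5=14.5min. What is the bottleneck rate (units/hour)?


Bottleneck = longest station time
Station times: [5.0, 8.7, 12.2, 13.4, 14.5]
Max = 14.5 min
Rate = 60 / 14.5
= 4.14 units/hour (bottleneck: 14.5min)


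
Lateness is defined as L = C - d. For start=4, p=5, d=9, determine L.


Completion = 4 + 5 = 9
Lateness = C - d = 9 - 9
= 0


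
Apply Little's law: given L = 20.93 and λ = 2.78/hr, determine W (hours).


Little's law: L = λW → W = L / λ
= 20.93 / 2.78
= 7.53 hours


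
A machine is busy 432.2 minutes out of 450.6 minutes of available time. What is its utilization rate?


Utilization = busy / total × 100
= 432.2 / 450.6 × 100
= 95.9%


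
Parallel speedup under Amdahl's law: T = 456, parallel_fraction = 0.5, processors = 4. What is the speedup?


Amdahl's law: T_p = T × ((1-p) + p/N)
= 456 × ((1-0.5) + 0.5/4)
= 456 × (0.50 + 0.1250)
= 456 × 0.6250
= 285.00
Speedup = 456/285.00
= 1.60×


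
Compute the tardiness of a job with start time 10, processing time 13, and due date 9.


Completion = start + processing = 10 + 13 = 23
Tardiness = max(0, C - d) = max(0, 23 - 9)
= max(0, 14)
= 14


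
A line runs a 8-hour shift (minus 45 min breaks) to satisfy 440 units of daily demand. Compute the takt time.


Available = 8×60 - 45 = 435 min
Takt time = 435 / 440
= 0.99 min/unit


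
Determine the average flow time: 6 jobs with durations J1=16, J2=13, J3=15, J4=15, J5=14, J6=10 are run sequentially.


Completion times:
  J1: completes at 16
  J2: completes at 29
  J3: completes at 44
  J4: completes at 59
  J5: completes at 73
  J6: completes at 83
Sum = 304
Average = 304/6
= 50.67


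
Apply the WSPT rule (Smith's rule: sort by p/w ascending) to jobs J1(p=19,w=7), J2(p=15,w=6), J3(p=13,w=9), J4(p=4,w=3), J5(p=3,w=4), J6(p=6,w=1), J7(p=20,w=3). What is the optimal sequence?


WSPT (Smith's rule): sort by p/w ascending
  J5: p/w = 3/4 = 0.750
  J4: p/w = 4/3 = 1.333
  J3: p/w = 13/9 = 1.444
  J2: p/w = 15/6 = 2.500
  J1: p/w = 19/7 = 2.714
  J6: p/w = 6/1 = 6.000
  J7: p/w = 20/3 = 6.667
Order: J5 → J4 → J3 → J2 → J1 → J6 → J7


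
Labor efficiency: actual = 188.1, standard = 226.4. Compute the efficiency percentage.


Efficiency = (actual / standard) × 100
= (188.1 / 226.4) × 100
= 83.1%


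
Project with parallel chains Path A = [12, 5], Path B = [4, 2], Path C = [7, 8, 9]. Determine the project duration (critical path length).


Path A: 12 + 5 = 17
Path B: 4 + 2 = 6
Path C: 7 + 8 + 9 = 24
Critical path = longest = max(17, 6, 24)
= 24 (Path C)


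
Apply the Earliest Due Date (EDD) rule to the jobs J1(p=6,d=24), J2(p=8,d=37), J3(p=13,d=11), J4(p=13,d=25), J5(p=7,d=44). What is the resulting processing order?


EDD: sort by earliest due date
  J3: d=11, p=13
  J1: d=24, p=6
  J4: d=25, p=13
  J2: d=37, p=8
  J5: d=44, p=7
Order: J3 → J1 → J4 → J2 → J5


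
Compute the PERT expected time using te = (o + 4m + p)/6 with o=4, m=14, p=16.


te = (o + 4m + p) / 6
= (4 + 4×14 + 16) / 6
= (4 + 56 + 16) / 6
= 76 / 6
= 12.67


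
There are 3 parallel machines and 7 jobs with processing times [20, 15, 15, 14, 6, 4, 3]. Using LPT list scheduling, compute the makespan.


Jobs (LPT sorted): [20, 15, 15, 14, 6, 4, 3]
Machines: 3
  J=20 → Machine 1 (load: 0+20=20)
  J=15 → Machine 2 (load: 0+15=15)
  J=15 → Machine 3 (load: 0+15=15)
  J=14 → Machine 2 (load: 15+14=29)
  J=6 → Machine 3 (load: 15+6=21)
  J=4 → Machine 1 (load: 20+4=24)
  J=3 → Machine 3 (load: 21+3=24)
Machine loads: [24, 29, 24]
Makespan = max = 29 time units


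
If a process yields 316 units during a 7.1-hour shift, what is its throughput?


Throughput = units / time
= 316 / 7.1
= 44.5 units/hour


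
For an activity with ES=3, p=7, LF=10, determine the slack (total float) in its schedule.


EF = ES + duration = 3 + 7 = 10
LS = LF - duration = 10 - 7 = 3
Total Float = LF - EF = 10 - 10
(or LS - ES = 3 - 3)
= 0


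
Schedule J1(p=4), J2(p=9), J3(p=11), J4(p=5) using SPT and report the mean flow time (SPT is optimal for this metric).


SPT order: J1 → J4 → J2 → J3
Completion times:
  J1: C=4
  J4: C=9
  J2: C=18
  J3: C=29
Sum = 60, n = 4
Mean flow = 60/4
= 15.00


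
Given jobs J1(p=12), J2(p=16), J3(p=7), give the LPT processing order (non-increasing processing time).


LPT: sort by longest processing time first
  J2: p=16
  J1: p=12
  J3: p=7
Order: J2 → J1 → J3


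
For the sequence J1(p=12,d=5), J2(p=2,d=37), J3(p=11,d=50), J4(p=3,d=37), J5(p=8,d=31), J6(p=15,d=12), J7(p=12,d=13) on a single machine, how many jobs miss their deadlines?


Completion vs due date:
  J1: C=12, d=5 → TARDY
  J2: C=14, d=37 → on time
  J3: C=25, d=50 → on time
  J4: C=28, d=37 → on time
  J5: C=36, d=31 → TARDY
  J6: C=51, d=12 → TARDY
  J7: C=63, d=13 → TARDY
Tardy jobs: J1, J5, J6, J7
Count = 4
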